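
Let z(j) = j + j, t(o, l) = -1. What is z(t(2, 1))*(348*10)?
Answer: -6960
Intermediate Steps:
z(j) = 2*j
z(t(2, 1))*(348*10) = (2*(-1))*(348*10) = -2*3480 = -6960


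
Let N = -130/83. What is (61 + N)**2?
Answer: 24334489/6889 ≈ 3532.4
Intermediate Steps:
N = -130/83 (N = -130*1/83 = -130/83 ≈ -1.5663)
(61 + N)**2 = (61 - 130/83)**2 = (4933/83)**2 = 24334489/6889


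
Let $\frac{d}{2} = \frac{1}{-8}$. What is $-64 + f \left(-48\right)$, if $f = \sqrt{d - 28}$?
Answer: $-64 - 24 i \sqrt{113} \approx -64.0 - 255.12 i$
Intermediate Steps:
$d = - \frac{1}{4}$ ($d = \frac{2}{-8} = 2 \left(- \frac{1}{8}\right) = - \frac{1}{4} \approx -0.25$)
$f = \frac{i \sqrt{113}}{2}$ ($f = \sqrt{- \frac{1}{4} - 28} = \sqrt{- \frac{113}{4}} = \frac{i \sqrt{113}}{2} \approx 5.3151 i$)
$-64 + f \left(-48\right) = -64 + \frac{i \sqrt{113}}{2} \left(-48\right) = -64 - 24 i \sqrt{113}$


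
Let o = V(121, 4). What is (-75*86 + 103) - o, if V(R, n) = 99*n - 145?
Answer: -6598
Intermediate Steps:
V(R, n) = -145 + 99*n
o = 251 (o = -145 + 99*4 = -145 + 396 = 251)
(-75*86 + 103) - o = (-75*86 + 103) - 1*251 = (-6450 + 103) - 251 = -6347 - 251 = -6598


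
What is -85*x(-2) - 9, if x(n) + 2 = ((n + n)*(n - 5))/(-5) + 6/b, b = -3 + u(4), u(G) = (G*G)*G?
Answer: 38347/61 ≈ 628.64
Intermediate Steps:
u(G) = G**3 (u(G) = G**2*G = G**3)
b = 61 (b = -3 + 4**3 = -3 + 64 = 61)
x(n) = -116/61 - 2*n*(-5 + n)/5 (x(n) = -2 + (((n + n)*(n - 5))/(-5) + 6/61) = -2 + (((2*n)*(-5 + n))*(-1/5) + 6*(1/61)) = -2 + ((2*n*(-5 + n))*(-1/5) + 6/61) = -2 + (-2*n*(-5 + n)/5 + 6/61) = -2 + (6/61 - 2*n*(-5 + n)/5) = -116/61 - 2*n*(-5 + n)/5)
-85*x(-2) - 9 = -85*(-116/61 + 2*(-2) - 2/5*(-2)**2) - 9 = -85*(-116/61 - 4 - 2/5*4) - 9 = -85*(-116/61 - 4 - 8/5) - 9 = -85*(-2288/305) - 9 = 38896/61 - 9 = 38347/61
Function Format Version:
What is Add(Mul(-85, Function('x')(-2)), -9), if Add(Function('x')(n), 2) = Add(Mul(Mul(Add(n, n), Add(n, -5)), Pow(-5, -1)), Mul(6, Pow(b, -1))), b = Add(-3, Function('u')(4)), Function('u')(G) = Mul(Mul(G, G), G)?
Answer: Rational(38347, 61) ≈ 628.64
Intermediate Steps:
Function('u')(G) = Pow(G, 3) (Function('u')(G) = Mul(Pow(G, 2), G) = Pow(G, 3))
b = 61 (b = Add(-3, Pow(4, 3)) = Add(-3, 64) = 61)
Function('x')(n) = Add(Rational(-116, 61), Mul(Rational(-2, 5), n, Add(-5, n))) (Function('x')(n) = Add(-2, Add(Mul(Mul(Add(n, n), Add(n, -5)), Pow(-5, -1)), Mul(6, Pow(61, -1)))) = Add(-2, Add(Mul(Mul(Mul(2, n), Add(-5, n)), Rational(-1, 5)), Mul(6, Rational(1, 61)))) = Add(-2, Add(Mul(Mul(2, n, Add(-5, n)), Rational(-1, 5)), Rational(6, 61))) = Add(-2, Add(Mul(Rational(-2, 5), n, Add(-5, n)), Rational(6, 61))) = Add(-2, Add(Rational(6, 61), Mul(Rational(-2, 5), n, Add(-5, n)))) = Add(Rational(-116, 61), Mul(Rational(-2, 5), n, Add(-5, n))))
Add(Mul(-85, Function('x')(-2)), -9) = Add(Mul(-85, Add(Rational(-116, 61), Mul(2, -2), Mul(Rational(-2, 5), Pow(-2, 2)))), -9) = Add(Mul(-85, Add(Rational(-116, 61), -4, Mul(Rational(-2, 5), 4))), -9) = Add(Mul(-85, Add(Rational(-116, 61), -4, Rational(-8, 5))), -9) = Add(Mul(-85, Rational(-2288, 305)), -9) = Add(Rational(38896, 61), -9) = Rational(38347, 61)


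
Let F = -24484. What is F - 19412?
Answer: -43896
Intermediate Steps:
F - 19412 = -24484 - 19412 = -43896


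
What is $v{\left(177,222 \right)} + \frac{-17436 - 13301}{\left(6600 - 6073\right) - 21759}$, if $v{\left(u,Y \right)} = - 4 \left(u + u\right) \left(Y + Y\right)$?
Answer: $- \frac{13348612591}{21232} \approx -6.287 \cdot 10^{5}$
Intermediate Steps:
$v{\left(u,Y \right)} = - 16 Y u$ ($v{\left(u,Y \right)} = - 4 \cdot 2 u 2 Y = - 4 \cdot 4 Y u = - 16 Y u$)
$v{\left(177,222 \right)} + \frac{-17436 - 13301}{\left(6600 - 6073\right) - 21759} = \left(-16\right) 222 \cdot 177 + \frac{-17436 - 13301}{\left(6600 - 6073\right) - 21759} = -628704 - \frac{30737}{\left(6600 - 6073\right) - 21759} = -628704 - \frac{30737}{527 - 21759} = -628704 - \frac{30737}{-21232} = -628704 - - \frac{30737}{21232} = -628704 + \frac{30737}{21232} = - \frac{13348612591}{21232}$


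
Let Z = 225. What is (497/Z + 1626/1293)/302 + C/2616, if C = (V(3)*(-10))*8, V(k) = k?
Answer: -256223387/3192223050 ≈ -0.080265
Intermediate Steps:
C = -240 (C = (3*(-10))*8 = -30*8 = -240)
(497/Z + 1626/1293)/302 + C/2616 = (497/225 + 1626/1293)/302 - 240/2616 = (497*(1/225) + 1626*(1/1293))*(1/302) - 240*1/2616 = (497/225 + 542/431)*(1/302) - 10/109 = (336157/96975)*(1/302) - 10/109 = 336157/29286450 - 10/109 = -256223387/3192223050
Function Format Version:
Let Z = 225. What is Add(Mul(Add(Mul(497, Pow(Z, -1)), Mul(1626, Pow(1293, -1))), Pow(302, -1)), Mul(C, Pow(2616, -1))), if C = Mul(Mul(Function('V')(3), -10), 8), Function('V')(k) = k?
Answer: Rational(-256223387, 3192223050) ≈ -0.080265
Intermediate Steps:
C = -240 (C = Mul(Mul(3, -10), 8) = Mul(-30, 8) = -240)
Add(Mul(Add(Mul(497, Pow(Z, -1)), Mul(1626, Pow(1293, -1))), Pow(302, -1)), Mul(C, Pow(2616, -1))) = Add(Mul(Add(Mul(497, Pow(225, -1)), Mul(1626, Pow(1293, -1))), Pow(302, -1)), Mul(-240, Pow(2616, -1))) = Add(Mul(Add(Mul(497, Rational(1, 225)), Mul(1626, Rational(1, 1293))), Rational(1, 302)), Mul(-240, Rational(1, 2616))) = Add(Mul(Add(Rational(497, 225), Rational(542, 431)), Rational(1, 302)), Rational(-10, 109)) = Add(Mul(Rational(336157, 96975), Rational(1, 302)), Rational(-10, 109)) = Add(Rational(336157, 29286450), Rational(-10, 109)) = Rational(-256223387, 3192223050)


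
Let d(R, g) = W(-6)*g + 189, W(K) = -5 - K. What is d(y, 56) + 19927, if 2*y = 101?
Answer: 20172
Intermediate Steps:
y = 101/2 (y = (½)*101 = 101/2 ≈ 50.500)
d(R, g) = 189 + g (d(R, g) = (-5 - 1*(-6))*g + 189 = (-5 + 6)*g + 189 = 1*g + 189 = g + 189 = 189 + g)
d(y, 56) + 19927 = (189 + 56) + 19927 = 245 + 19927 = 20172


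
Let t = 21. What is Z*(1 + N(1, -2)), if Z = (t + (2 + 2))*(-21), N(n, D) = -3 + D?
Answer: 2100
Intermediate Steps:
Z = -525 (Z = (21 + (2 + 2))*(-21) = (21 + 4)*(-21) = 25*(-21) = -525)
Z*(1 + N(1, -2)) = -525*(1 + (-3 - 2)) = -525*(1 - 5) = -525*(-4) = 2100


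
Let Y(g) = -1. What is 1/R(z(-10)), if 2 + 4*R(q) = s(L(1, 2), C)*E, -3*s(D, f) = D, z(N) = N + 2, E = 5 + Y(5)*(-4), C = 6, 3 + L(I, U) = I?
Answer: 1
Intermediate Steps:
L(I, U) = -3 + I
E = 9 (E = 5 - 1*(-4) = 5 + 4 = 9)
z(N) = 2 + N
s(D, f) = -D/3
R(q) = 1 (R(q) = -½ + (-(-3 + 1)/3*9)/4 = -½ + (-⅓*(-2)*9)/4 = -½ + ((⅔)*9)/4 = -½ + (¼)*6 = -½ + 3/2 = 1)
1/R(z(-10)) = 1/1 = 1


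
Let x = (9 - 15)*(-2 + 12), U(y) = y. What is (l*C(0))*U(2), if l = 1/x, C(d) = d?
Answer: 0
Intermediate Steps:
x = -60 (x = -6*10 = -60)
l = -1/60 (l = 1/(-60) = -1/60 ≈ -0.016667)
(l*C(0))*U(2) = -1/60*0*2 = 0*2 = 0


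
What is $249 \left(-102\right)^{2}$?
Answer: $2590596$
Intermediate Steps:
$249 \left(-102\right)^{2} = 249 \cdot 10404 = 2590596$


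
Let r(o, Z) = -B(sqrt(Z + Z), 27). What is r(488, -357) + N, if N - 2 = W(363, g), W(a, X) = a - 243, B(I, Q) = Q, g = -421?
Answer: 95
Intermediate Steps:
W(a, X) = -243 + a
r(o, Z) = -27 (r(o, Z) = -1*27 = -27)
N = 122 (N = 2 + (-243 + 363) = 2 + 120 = 122)
r(488, -357) + N = -27 + 122 = 95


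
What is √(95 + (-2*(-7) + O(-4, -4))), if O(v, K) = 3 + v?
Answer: 6*√3 ≈ 10.392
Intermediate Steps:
√(95 + (-2*(-7) + O(-4, -4))) = √(95 + (-2*(-7) + (3 - 4))) = √(95 + (14 - 1)) = √(95 + 13) = √108 = 6*√3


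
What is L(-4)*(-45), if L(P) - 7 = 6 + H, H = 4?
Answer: -765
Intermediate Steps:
L(P) = 17 (L(P) = 7 + (6 + 4) = 7 + 10 = 17)
L(-4)*(-45) = 17*(-45) = -765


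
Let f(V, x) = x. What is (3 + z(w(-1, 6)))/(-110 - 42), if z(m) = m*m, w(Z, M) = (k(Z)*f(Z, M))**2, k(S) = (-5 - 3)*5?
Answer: -3317760003/152 ≈ -2.1827e+7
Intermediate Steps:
k(S) = -40 (k(S) = -8*5 = -40)
w(Z, M) = 1600*M**2 (w(Z, M) = (-40*M)**2 = 1600*M**2)
z(m) = m**2
(3 + z(w(-1, 6)))/(-110 - 42) = (3 + (1600*6**2)**2)/(-110 - 42) = (3 + (1600*36)**2)/(-152) = (3 + 57600**2)*(-1/152) = (3 + 3317760000)*(-1/152) = 3317760003*(-1/152) = -3317760003/152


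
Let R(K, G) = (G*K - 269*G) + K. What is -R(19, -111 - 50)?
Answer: -40269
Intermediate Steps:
R(K, G) = K - 269*G + G*K (R(K, G) = (-269*G + G*K) + K = K - 269*G + G*K)
-R(19, -111 - 50) = -(19 - 269*(-111 - 50) + (-111 - 50)*19) = -(19 - 269*(-161) - 161*19) = -(19 + 43309 - 3059) = -1*40269 = -40269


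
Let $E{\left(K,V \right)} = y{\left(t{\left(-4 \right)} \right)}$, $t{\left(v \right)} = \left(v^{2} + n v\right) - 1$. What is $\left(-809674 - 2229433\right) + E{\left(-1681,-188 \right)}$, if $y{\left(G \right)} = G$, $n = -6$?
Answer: $-3039068$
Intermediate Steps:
$t{\left(v \right)} = -1 + v^{2} - 6 v$ ($t{\left(v \right)} = \left(v^{2} - 6 v\right) - 1 = -1 + v^{2} - 6 v$)
$E{\left(K,V \right)} = 39$ ($E{\left(K,V \right)} = -1 + \left(-4\right)^{2} - -24 = -1 + 16 + 24 = 39$)
$\left(-809674 - 2229433\right) + E{\left(-1681,-188 \right)} = \left(-809674 - 2229433\right) + 39 = -3039107 + 39 = -3039068$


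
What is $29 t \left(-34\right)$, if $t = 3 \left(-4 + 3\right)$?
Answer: $2958$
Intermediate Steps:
$t = -3$ ($t = 3 \left(-1\right) = -3$)
$29 t \left(-34\right) = 29 \left(-3\right) \left(-34\right) = \left(-87\right) \left(-34\right) = 2958$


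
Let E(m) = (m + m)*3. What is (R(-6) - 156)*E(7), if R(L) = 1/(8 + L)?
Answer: -6531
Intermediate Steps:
E(m) = 6*m (E(m) = (2*m)*3 = 6*m)
(R(-6) - 156)*E(7) = (1/(8 - 6) - 156)*(6*7) = (1/2 - 156)*42 = (½ - 156)*42 = -311/2*42 = -6531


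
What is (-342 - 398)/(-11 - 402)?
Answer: 740/413 ≈ 1.7918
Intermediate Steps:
(-342 - 398)/(-11 - 402) = -740/(-413) = -1/413*(-740) = 740/413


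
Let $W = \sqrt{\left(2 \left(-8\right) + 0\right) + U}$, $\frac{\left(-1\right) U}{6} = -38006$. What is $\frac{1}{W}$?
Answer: $\frac{\sqrt{57005}}{114010} \approx 0.0020942$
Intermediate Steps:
$U = 228036$ ($U = \left(-6\right) \left(-38006\right) = 228036$)
$W = 2 \sqrt{57005}$ ($W = \sqrt{\left(2 \left(-8\right) + 0\right) + 228036} = \sqrt{\left(-16 + 0\right) + 228036} = \sqrt{-16 + 228036} = \sqrt{228020} = 2 \sqrt{57005} \approx 477.51$)
$\frac{1}{W} = \frac{1}{2 \sqrt{57005}} = \frac{\sqrt{57005}}{114010}$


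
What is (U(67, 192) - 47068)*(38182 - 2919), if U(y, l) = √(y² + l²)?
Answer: -1659758884 + 35263*√41353 ≈ -1.6526e+9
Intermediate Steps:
U(y, l) = √(l² + y²)
(U(67, 192) - 47068)*(38182 - 2919) = (√(192² + 67²) - 47068)*(38182 - 2919) = (√(36864 + 4489) - 47068)*35263 = (√41353 - 47068)*35263 = (-47068 + √41353)*35263 = -1659758884 + 35263*√41353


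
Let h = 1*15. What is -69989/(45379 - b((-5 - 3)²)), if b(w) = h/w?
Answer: -4479296/2904241 ≈ -1.5423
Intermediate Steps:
h = 15
b(w) = 15/w
-69989/(45379 - b((-5 - 3)²)) = -69989/(45379 - 15/((-5 - 3)²)) = -69989/(45379 - 15/((-8)²)) = -69989/(45379 - 15/64) = -69989/2904241/64 = -69989*64/2904241 = -4479296/2904241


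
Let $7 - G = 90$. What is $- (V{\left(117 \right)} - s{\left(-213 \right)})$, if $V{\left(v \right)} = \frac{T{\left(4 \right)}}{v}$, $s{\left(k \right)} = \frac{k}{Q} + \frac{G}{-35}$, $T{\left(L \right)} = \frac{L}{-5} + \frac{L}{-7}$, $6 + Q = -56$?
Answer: $\frac{492431}{84630} \approx 5.8186$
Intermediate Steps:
$Q = -62$ ($Q = -6 - 56 = -62$)
$G = -83$ ($G = 7 - 90 = -83$)
$T{\left(L \right)} = - \frac{12 L}{35}$ ($T{\left(L \right)} = L \left(- \frac{1}{5}\right) + L \left(- \frac{1}{7}\right) = - \frac{L}{5} - \frac{L}{7} = - \frac{12 L}{35}$)
$s{\left(k \right)} = \frac{83}{35} - \frac{k}{62}$ ($s{\left(k \right)} = \frac{k}{-62} - \frac{83}{-35} = k \left(- \frac{1}{62}\right) - - \frac{83}{35} = - \frac{k}{62} + \frac{83}{35} = \frac{83}{35} - \frac{k}{62}$)
$V{\left(v \right)} = - \frac{48}{35 v}$ ($V{\left(v \right)} = \frac{\left(- \frac{12}{35}\right) 4}{v} = - \frac{48}{35 v}$)
$- (V{\left(117 \right)} - s{\left(-213 \right)}) = - (- \frac{48}{35 \cdot 117} - \left(\frac{83}{35} - - \frac{213}{62}\right)) = - (\left(- \frac{48}{35}\right) \frac{1}{117} - \left(\frac{83}{35} + \frac{213}{62}\right)) = - (- \frac{16}{1365} - \frac{12601}{2170}) = \left(-1\right) \left(- \frac{492431}{84630}\right) = \frac{492431}{84630}$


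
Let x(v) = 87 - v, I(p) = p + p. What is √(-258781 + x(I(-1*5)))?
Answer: 2*I*√64671 ≈ 508.61*I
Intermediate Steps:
I(p) = 2*p
√(-258781 + x(I(-1*5))) = √(-258781 + (87 - 2*(-1*5))) = √(-258781 + (87 - 2*(-5))) = √(-258781 + (87 - 1*(-10))) = √(-258781 + (87 + 10)) = √(-258781 + 97) = √(-258684) = 2*I*√64671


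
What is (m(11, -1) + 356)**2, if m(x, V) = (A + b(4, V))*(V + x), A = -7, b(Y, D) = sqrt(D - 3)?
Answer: 81396 + 11440*I ≈ 81396.0 + 11440.0*I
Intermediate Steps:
b(Y, D) = sqrt(-3 + D)
m(x, V) = (-7 + sqrt(-3 + V))*(V + x)
(m(11, -1) + 356)**2 = ((-7*(-1) - 7*11 - sqrt(-3 - 1) + 11*sqrt(-3 - 1)) + 356)**2 = ((7 - 77 - sqrt(-4) + 11*sqrt(-4)) + 356)**2 = ((7 - 77 - 2*I + 11*(2*I)) + 356)**2 = ((7 - 77 - 2*I + 22*I) + 356)**2 = ((-70 + 20*I) + 356)**2 = (286 + 20*I)**2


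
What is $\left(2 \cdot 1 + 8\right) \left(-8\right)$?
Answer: $-80$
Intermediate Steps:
$\left(2 \cdot 1 + 8\right) \left(-8\right) = \left(2 + 8\right) \left(-8\right) = 10 \left(-8\right) = -80$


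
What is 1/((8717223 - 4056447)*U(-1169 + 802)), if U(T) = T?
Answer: -1/1710504792 ≈ -5.8462e-10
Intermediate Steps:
1/((8717223 - 4056447)*U(-1169 + 802)) = 1/((8717223 - 4056447)*(-1169 + 802)) = 1/(4660776*(-367)) = (1/4660776)*(-1/367) = -1/1710504792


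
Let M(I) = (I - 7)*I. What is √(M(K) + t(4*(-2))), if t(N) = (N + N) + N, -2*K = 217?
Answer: 3*√5559/2 ≈ 111.84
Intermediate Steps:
K = -217/2 (K = -½*217 = -217/2 ≈ -108.50)
t(N) = 3*N (t(N) = 2*N + N = 3*N)
M(I) = I*(-7 + I) (M(I) = (-7 + I)*I = I*(-7 + I))
√(M(K) + t(4*(-2))) = √(-217*(-7 - 217/2)/2 + 3*(4*(-2))) = √(-217/2*(-231/2) + 3*(-8)) = √(50127/4 - 24) = √(50031/4) = 3*√5559/2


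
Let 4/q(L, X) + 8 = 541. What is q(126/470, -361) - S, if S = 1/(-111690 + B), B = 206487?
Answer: 378655/50526801 ≈ 0.0074941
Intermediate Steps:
q(L, X) = 4/533 (q(L, X) = 4/(-8 + 541) = 4/533)
S = 1/94797 (S = 1/(-111690 + 206487) = 1/94797 ≈ 1.0549e-5)
q(126/470, -361) - S = 4/533 - 1*1/94797 = 4/533 - 1/94797 = 378655/50526801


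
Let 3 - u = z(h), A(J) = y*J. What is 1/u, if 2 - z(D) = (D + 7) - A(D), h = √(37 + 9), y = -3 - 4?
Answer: -1/360 + √46/360 ≈ 0.016062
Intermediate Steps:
y = -7
A(J) = -7*J
h = √46 ≈ 6.7823
z(D) = -5 - 8*D (z(D) = 2 - ((D + 7) - (-7)*D) = 2 - ((7 + D) + 7*D) = 2 - (7 + 8*D) = 2 + (-7 - 8*D) = -5 - 8*D)
u = 8 + 8*√46 (u = 3 - (-5 - 8*√46) = 3 + (5 + 8*√46) = 8 + 8*√46 ≈ 62.259)
1/u = 1/(8 + 8*√46)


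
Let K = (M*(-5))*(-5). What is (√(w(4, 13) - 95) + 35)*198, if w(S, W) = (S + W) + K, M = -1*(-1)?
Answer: 6930 + 198*I*√53 ≈ 6930.0 + 1441.5*I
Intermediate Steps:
M = 1
K = 25 (K = (1*(-5))*(-5) = -5*(-5) = 25)
w(S, W) = 25 + S + W (w(S, W) = (S + W) + 25 = 25 + S + W)
(√(w(4, 13) - 95) + 35)*198 = (√((25 + 4 + 13) - 95) + 35)*198 = (√(42 - 95) + 35)*198 = (√(-53) + 35)*198 = (I*√53 + 35)*198 = (35 + I*√53)*198 = 6930 + 198*I*√53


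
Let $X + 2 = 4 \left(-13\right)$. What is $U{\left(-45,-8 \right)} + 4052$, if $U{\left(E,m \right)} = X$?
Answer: $3998$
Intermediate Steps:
$X = -54$ ($X = -2 + 4 \left(-13\right) = -2 - 52 = -54$)
$U{\left(E,m \right)} = -54$
$U{\left(-45,-8 \right)} + 4052 = -54 + 4052 = 3998$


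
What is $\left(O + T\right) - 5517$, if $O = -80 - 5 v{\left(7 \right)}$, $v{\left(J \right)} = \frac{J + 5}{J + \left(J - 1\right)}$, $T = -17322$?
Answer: $- \frac{298007}{13} \approx -22924.0$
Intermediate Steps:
$v{\left(J \right)} = \frac{5 + J}{-1 + 2 J}$ ($v{\left(J \right)} = \frac{5 + J}{J + \left(J - 1\right)} = \frac{5 + J}{J + \left(-1 + J\right)} = \frac{5 + J}{-1 + 2 J}$)
$O = - \frac{1100}{13}$ ($O = -80 - 5 \frac{5 + 7}{-1 + 2 \cdot 7} = -80 - 5 \frac{1}{-1 + 14} \cdot 12 = -80 - 5 \cdot \frac{1}{13} \cdot 12 = -80 - \frac{60}{13} = - \frac{1100}{13} \approx -84.615$)
$\left(O + T\right) - 5517 = \left(- \frac{1100}{13} - 17322\right) - 5517 = - \frac{226286}{13} - 5517 = - \frac{298007}{13}$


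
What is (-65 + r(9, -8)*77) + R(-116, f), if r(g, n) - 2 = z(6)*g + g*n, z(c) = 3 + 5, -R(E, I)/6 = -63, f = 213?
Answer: 467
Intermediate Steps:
R(E, I) = 378 (R(E, I) = -6*(-63) = 378)
z(c) = 8
r(g, n) = 2 + 8*g + g*n (r(g, n) = 2 + (8*g + g*n) = 2 + 8*g + g*n)
(-65 + r(9, -8)*77) + R(-116, f) = (-65 + (2 + 8*9 + 9*(-8))*77) + 378 = (-65 + (2 + 72 - 72)*77) + 378 = (-65 + 2*77) + 378 = (-65 + 154) + 378 = 89 + 378 = 467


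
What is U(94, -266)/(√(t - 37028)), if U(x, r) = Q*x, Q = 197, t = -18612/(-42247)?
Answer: -9259*I*√16521780421022/391075826 ≈ -96.235*I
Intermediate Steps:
t = 18612/42247 (t = -18612*(-1/42247) = 18612/42247 ≈ 0.44055)
U(x, r) = 197*x
U(94, -266)/(√(t - 37028)) = (197*94)/(√(18612/42247 - 37028)) = 18518/(√(-1564303304/42247)) = 18518/((2*I*√16521780421022/42247)) = 18518*(-I*√16521780421022/782151652) = -9259*I*√16521780421022/391075826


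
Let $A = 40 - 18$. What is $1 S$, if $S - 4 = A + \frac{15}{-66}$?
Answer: $\frac{567}{22} \approx 25.773$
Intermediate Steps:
$A = 22$ ($A = 40 - 18 = 22$)
$S = \frac{567}{22}$ ($S = 4 + \left(22 + \frac{15}{-66}\right) = 4 + \left(22 + 15 \left(- \frac{1}{66}\right)\right) = 4 + \left(22 - \frac{5}{22}\right) = 4 + \frac{479}{22} = \frac{567}{22} \approx 25.773$)
$1 S = 1 \cdot \frac{567}{22} = \frac{567}{22}$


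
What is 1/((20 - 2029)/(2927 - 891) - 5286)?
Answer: -2036/10764305 ≈ -0.00018914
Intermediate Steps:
1/((20 - 2029)/(2927 - 891) - 5286) = 1/(-2009/2036 - 5286) = 1/(-10764305/2036) = -2036/10764305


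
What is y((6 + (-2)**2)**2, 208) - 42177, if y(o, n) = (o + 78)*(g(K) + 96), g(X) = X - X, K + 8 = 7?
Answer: -25089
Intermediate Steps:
K = -1 (K = -8 + 7 = -1)
g(X) = 0
y(o, n) = 7488 + 96*o (y(o, n) = (o + 78)*(0 + 96) = (78 + o)*96 = 7488 + 96*o)
y((6 + (-2)**2)**2, 208) - 42177 = (7488 + 96*(6 + (-2)**2)**2) - 42177 = (7488 + 96*(6 + 4)**2) - 42177 = (7488 + 96*10**2) - 42177 = (7488 + 96*100) - 42177 = (7488 + 9600) - 42177 = 17088 - 42177 = -25089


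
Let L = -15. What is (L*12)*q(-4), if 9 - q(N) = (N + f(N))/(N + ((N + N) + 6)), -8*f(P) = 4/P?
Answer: -6015/4 ≈ -1503.8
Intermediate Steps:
f(P) = -1/(2*P)
q(N) = 9 - (N - 1/(2*N))/(6 + 3*N) (q(N) = 9 - (N - 1/(2*N))/(N + ((N + N) + 6)) = 9 - (N - 1/(2*N))/(N + (2*N + 6)) = 9 - (N - 1/(2*N))/(N + (6 + 2*N)) = 9 - (N - 1/(2*N))/(6 + 3*N))
(L*12)*q(-4) = (-15*12)*((⅙)*(1 + 4*(-4)*(27 + 13*(-4)))/(-4*(2 - 4))) = -30*(-1)*(1 + 4*(-4)*(27 - 52))/(4*(-2)) = -30*(-1)*(-1)*(1 + 4*(-4)*(-25))/(4*2) = -30*(-1)*(-1)*(1 + 400)/(4*2) = -30*(-1)*(-1)*401/(4*2) = -180*401/48 = -6015/4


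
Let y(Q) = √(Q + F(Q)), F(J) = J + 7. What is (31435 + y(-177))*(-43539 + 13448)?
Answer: -945910585 - 30091*I*√347 ≈ -9.4591e+8 - 5.6053e+5*I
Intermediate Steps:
F(J) = 7 + J
y(Q) = √(7 + 2*Q) (y(Q) = √(Q + (7 + Q)) = √(7 + 2*Q))
(31435 + y(-177))*(-43539 + 13448) = (31435 + √(7 + 2*(-177)))*(-43539 + 13448) = (31435 + √(7 - 354))*(-30091) = (31435 + √(-347))*(-30091) = (31435 + I*√347)*(-30091) = -945910585 - 30091*I*√347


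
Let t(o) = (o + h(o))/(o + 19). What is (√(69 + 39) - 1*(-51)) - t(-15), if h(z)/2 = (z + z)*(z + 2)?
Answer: -561/4 + 6*√3 ≈ -129.86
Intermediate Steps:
h(z) = 4*z*(2 + z) (h(z) = 2*((z + z)*(z + 2)) = 2*((2*z)*(2 + z)) = 2*(2*z*(2 + z)) = 4*z*(2 + z))
t(o) = (o + 4*o*(2 + o))/(19 + o) (t(o) = (o + 4*o*(2 + o))/(o + 19) = (o + 4*o*(2 + o))/(19 + o))
(√(69 + 39) - 1*(-51)) - t(-15) = (√(69 + 39) - 1*(-51)) - (-15)*(9 + 4*(-15))/(19 - 15) = (√108 + 51) - (-15)*(9 - 60)/4 = (6*√3 + 51) - (-15)*(-51)/4 = (51 + 6*√3) - 1*765/4 = (51 + 6*√3) - 765/4 = -561/4 + 6*√3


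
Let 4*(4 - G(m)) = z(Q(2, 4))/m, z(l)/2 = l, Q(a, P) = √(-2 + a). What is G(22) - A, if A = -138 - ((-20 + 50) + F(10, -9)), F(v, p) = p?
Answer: 163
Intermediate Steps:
z(l) = 2*l
G(m) = 4 (G(m) = 4 - 2*√(-2 + 2)/(4*m) = 4 - 2*√0/(4*m) = 4 - 2*0/(4*m) = 4 - 0/m = 4 - ¼*0 = 4 + 0 = 4)
A = -159 (A = -138 - ((-20 + 50) - 9) = -138 - (30 - 9) = -138 - 1*21 = -138 - 21 = -159)
G(22) - A = 4 - 1*(-159) = 4 + 159 = 163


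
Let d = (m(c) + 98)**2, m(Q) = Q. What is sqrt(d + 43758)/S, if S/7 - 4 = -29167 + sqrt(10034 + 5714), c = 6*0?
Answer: -29163*sqrt(53362)/5953253747 - 2*sqrt(210086194)/5953253747 ≈ -0.0011365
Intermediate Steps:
c = 0
S = -204141 + 14*sqrt(3937) (S = 28 + 7*(-29167 + sqrt(10034 + 5714)) = 28 + 7*(-29167 + sqrt(15748)) = 28 + 7*(-29167 + 2*sqrt(3937)) = 28 + (-204169 + 14*sqrt(3937)) = -204141 + 14*sqrt(3937) ≈ -2.0326e+5)
d = 9604 (d = (0 + 98)**2 = 98**2 = 9604)
sqrt(d + 43758)/S = sqrt(9604 + 43758)/(-204141 + 14*sqrt(3937)) = sqrt(53362)/(-204141 + 14*sqrt(3937))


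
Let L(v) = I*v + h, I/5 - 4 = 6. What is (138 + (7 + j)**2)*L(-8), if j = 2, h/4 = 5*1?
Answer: -83220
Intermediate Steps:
h = 20 (h = 4*(5*1) = 4*5 = 20)
I = 50 (I = 20 + 5*6 = 20 + 30 = 50)
L(v) = 20 + 50*v (L(v) = 50*v + 20 = 20 + 50*v)
(138 + (7 + j)**2)*L(-8) = (138 + (7 + 2)**2)*(20 + 50*(-8)) = (138 + 9**2)*(20 - 400) = (138 + 81)*(-380) = 219*(-380) = -83220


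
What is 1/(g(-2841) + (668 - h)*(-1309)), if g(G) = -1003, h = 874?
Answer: 1/268651 ≈ 3.7223e-6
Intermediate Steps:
1/(g(-2841) + (668 - h)*(-1309)) = 1/(-1003 + (668 - 1*874)*(-1309)) = 1/(-1003 + (668 - 874)*(-1309)) = 1/(-1003 - 206*(-1309)) = 1/(-1003 + 269654) = 1/268651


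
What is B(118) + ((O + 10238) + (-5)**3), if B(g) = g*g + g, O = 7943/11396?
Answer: 275278323/11396 ≈ 24156.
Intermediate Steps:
O = 7943/11396 (O = 7943*(1/11396) = 7943/11396 ≈ 0.69700)
B(g) = g + g**2 (B(g) = g**2 + g = g + g**2)
B(118) + ((O + 10238) + (-5)**3) = 118*(1 + 118) + ((7943/11396 + 10238) + (-5)**3) = 118*119 + (116680191/11396 - 125) = 14042 + 115255691/11396 = 275278323/11396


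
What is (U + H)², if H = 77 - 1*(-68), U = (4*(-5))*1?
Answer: 15625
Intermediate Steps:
U = -20 (U = -20*1 = -20)
H = 145 (H = 77 + 68 = 145)
(U + H)² = (-20 + 145)² = 125² = 15625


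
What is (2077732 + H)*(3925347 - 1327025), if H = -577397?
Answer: 3898353437870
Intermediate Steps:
(2077732 + H)*(3925347 - 1327025) = (2077732 - 577397)*(3925347 - 1327025) = 1500335*2598322 = 3898353437870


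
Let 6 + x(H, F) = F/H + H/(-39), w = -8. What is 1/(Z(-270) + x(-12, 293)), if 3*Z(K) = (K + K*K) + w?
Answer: 156/3771647 ≈ 4.1361e-5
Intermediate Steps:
x(H, F) = -6 - H/39 + F/H (x(H, F) = -6 + (F/H + H/(-39)) = -6 + (F/H + H*(-1/39)) = -6 + (F/H - H/39) = -6 + (-H/39 + F/H) = -6 - H/39 + F/H)
Z(K) = -8/3 + K/3 + K²/3 (Z(K) = ((K + K*K) - 8)/3 = ((K + K²) - 8)/3 = (-8 + K + K²)/3 = -8/3 + K/3 + K²/3)
1/(Z(-270) + x(-12, 293)) = 1/((-8/3 + (⅓)*(-270) + (⅓)*(-270)²) + (-6 - 1/39*(-12) + 293/(-12))) = 1/((-8/3 - 90 + (⅓)*72900) + (-6 + 4/13 + 293*(-1/12))) = 1/((-8/3 - 90 + 24300) + (-6 + 4/13 - 293/12)) = 1/(72622/3 - 4697/156) = 1/(3771647/156) = 156/3771647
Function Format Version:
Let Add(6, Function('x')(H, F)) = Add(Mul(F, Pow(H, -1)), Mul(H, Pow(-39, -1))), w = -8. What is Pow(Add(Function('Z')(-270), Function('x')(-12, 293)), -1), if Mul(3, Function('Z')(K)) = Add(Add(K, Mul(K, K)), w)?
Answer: Rational(156, 3771647) ≈ 4.1361e-5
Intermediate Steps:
Function('x')(H, F) = Add(-6, Mul(Rational(-1, 39), H), Mul(F, Pow(H, -1))) (Function('x')(H, F) = Add(-6, Add(Mul(F, Pow(H, -1)), Mul(H, Pow(-39, -1)))) = Add(-6, Add(Mul(F, Pow(H, -1)), Mul(H, Rational(-1, 39)))) = Add(-6, Add(Mul(F, Pow(H, -1)), Mul(Rational(-1, 39), H))) = Add(-6, Add(Mul(Rational(-1, 39), H), Mul(F, Pow(H, -1)))) = Add(-6, Mul(Rational(-1, 39), H), Mul(F, Pow(H, -1))))
Function('Z')(K) = Add(Rational(-8, 3), Mul(Rational(1, 3), K), Mul(Rational(1, 3), Pow(K, 2))) (Function('Z')(K) = Mul(Rational(1, 3), Add(Add(K, Mul(K, K)), -8)) = Mul(Rational(1, 3), Add(Add(K, Pow(K, 2)), -8)) = Mul(Rational(1, 3), Add(-8, K, Pow(K, 2))) = Add(Rational(-8, 3), Mul(Rational(1, 3), K), Mul(Rational(1, 3), Pow(K, 2))))
Pow(Add(Function('Z')(-270), Function('x')(-12, 293)), -1) = Pow(Add(Add(Rational(-8, 3), Mul(Rational(1, 3), -270), Mul(Rational(1, 3), Pow(-270, 2))), Add(-6, Mul(Rational(-1, 39), -12), Mul(293, Pow(-12, -1)))), -1) = Pow(Add(Add(Rational(-8, 3), -90, Mul(Rational(1, 3), 72900)), Add(-6, Rational(4, 13), Mul(293, Rational(-1, 12)))), -1) = Pow(Add(Add(Rational(-8, 3), -90, 24300), Add(-6, Rational(4, 13), Rational(-293, 12))), -1) = Pow(Add(Rational(72622, 3), Rational(-4697, 156)), -1) = Pow(Rational(3771647, 156), -1) = Rational(156, 3771647)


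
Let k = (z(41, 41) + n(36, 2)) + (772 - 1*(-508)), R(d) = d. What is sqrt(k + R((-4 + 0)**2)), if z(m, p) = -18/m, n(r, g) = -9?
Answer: 3*sqrt(240301)/41 ≈ 35.869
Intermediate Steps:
k = 52093/41 (k = (-18/41 - 9) + (772 - 1*(-508)) = (-18*1/41 - 9) + (772 + 508) = (-18/41 - 9) + 1280 = -387/41 + 1280 = 52093/41 ≈ 1270.6)
sqrt(k + R((-4 + 0)**2)) = sqrt(52093/41 + (-4 + 0)**2) = sqrt(52093/41 + (-4)**2) = sqrt(52093/41 + 16) = sqrt(52749/41) = 3*sqrt(240301)/41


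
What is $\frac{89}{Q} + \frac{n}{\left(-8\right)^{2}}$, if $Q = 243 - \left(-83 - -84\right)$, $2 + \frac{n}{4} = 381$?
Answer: $\frac{46571}{1936} \approx 24.055$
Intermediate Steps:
$n = 1516$ ($n = -8 + 4 \cdot 381 = -8 + 1524 = 1516$)
$Q = 242$ ($Q = 243 - \left(-83 + 84\right) = 243 - 1 = 242$)
$\frac{89}{Q} + \frac{n}{\left(-8\right)^{2}} = \frac{89}{242} + \frac{1516}{\left(-8\right)^{2}} = 89 \cdot \frac{1}{242} + \frac{1516}{64} = \frac{89}{242} + 1516 \cdot \frac{1}{64} = \frac{89}{242} + \frac{379}{16} = \frac{46571}{1936}$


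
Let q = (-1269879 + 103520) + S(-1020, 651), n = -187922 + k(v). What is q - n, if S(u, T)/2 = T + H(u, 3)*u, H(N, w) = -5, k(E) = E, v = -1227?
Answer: -965708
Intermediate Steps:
S(u, T) = -10*u + 2*T (S(u, T) = 2*(T - 5*u) = -10*u + 2*T)
n = -189149 (n = -187922 - 1227 = -189149)
q = -1154857 (q = (-1269879 + 103520) + (-10*(-1020) + 2*651) = -1166359 + (10200 + 1302) = -1166359 + 11502 = -1154857)
q - n = -1154857 - 1*(-189149) = -1154857 + 189149 = -965708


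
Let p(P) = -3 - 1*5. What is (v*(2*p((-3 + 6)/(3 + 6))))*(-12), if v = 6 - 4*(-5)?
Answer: 4992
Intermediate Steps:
p(P) = -8 (p(P) = -3 - 5 = -8)
v = 26 (v = 6 - 1*(-20) = 6 + 20 = 26)
(v*(2*p((-3 + 6)/(3 + 6))))*(-12) = (26*(2*(-8)))*(-12) = (26*(-16))*(-12) = -416*(-12) = 4992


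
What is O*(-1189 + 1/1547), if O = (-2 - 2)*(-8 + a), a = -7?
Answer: -110362920/1547 ≈ -71340.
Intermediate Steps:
O = 60 (O = (-2 - 2)*(-8 - 7) = -4*(-15) = 60)
O*(-1189 + 1/1547) = 60*(-1189 + 1/1547) = 60*(-1839382/1547) = -110362920/1547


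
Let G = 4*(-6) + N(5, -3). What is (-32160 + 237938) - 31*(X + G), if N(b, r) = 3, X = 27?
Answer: 205592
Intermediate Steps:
G = -21 (G = 4*(-6) + 3 = -24 + 3 = -21)
(-32160 + 237938) - 31*(X + G) = (-32160 + 237938) - 31*(27 - 21) = 205778 - 31*6 = 205778 - 186 = 205592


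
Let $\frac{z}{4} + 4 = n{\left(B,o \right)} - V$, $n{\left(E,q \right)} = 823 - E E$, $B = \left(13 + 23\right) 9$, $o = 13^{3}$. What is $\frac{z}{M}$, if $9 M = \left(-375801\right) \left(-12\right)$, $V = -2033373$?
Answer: $\frac{1929216}{125267} \approx 15.401$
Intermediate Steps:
$o = 2197$
$B = 324$ ($B = 36 \cdot 9 = 324$)
$M = 501068$ ($M = \frac{\left(-375801\right) \left(-12\right)}{9} = \frac{1}{9} \cdot 4509612 = 501068$)
$n{\left(E,q \right)} = 823 - E^{2}$
$z = 7716864$ ($z = -16 + 4 \left(\left(823 - 324^{2}\right) - -2033373\right) = -16 + 4 \left(\left(823 - 104976\right) + 2033373\right) = -16 + 4 \left(-104153 + 2033373\right) = -16 + 4 \cdot 1929220 = -16 + 7716880 = 7716864$)
$\frac{z}{M} = \frac{7716864}{501068} = 7716864 \cdot \frac{1}{501068} = \frac{1929216}{125267}$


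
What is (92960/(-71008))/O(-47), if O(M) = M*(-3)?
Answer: -415/44697 ≈ -0.0092847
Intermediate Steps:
O(M) = -3*M
(92960/(-71008))/O(-47) = (92960/(-71008))/((-3*(-47))) = (92960*(-1/71008))/141 = -415/317*1/141 = -415/44697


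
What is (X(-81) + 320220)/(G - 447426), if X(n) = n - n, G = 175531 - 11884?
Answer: -35580/31531 ≈ -1.1284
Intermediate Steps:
G = 163647
X(n) = 0
(X(-81) + 320220)/(G - 447426) = (0 + 320220)/(163647 - 447426) = 320220/(-283779) = 320220*(-1/283779) = -35580/31531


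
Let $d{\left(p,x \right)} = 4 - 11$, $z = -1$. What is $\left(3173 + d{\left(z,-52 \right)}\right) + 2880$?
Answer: $6046$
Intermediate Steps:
$d{\left(p,x \right)} = -7$
$\left(3173 + d{\left(z,-52 \right)}\right) + 2880 = \left(3173 - 7\right) + 2880 = 3166 + 2880 = 6046$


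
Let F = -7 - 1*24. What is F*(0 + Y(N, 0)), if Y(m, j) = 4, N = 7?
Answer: -124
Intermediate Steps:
F = -31 (F = -7 - 24 = -31)
F*(0 + Y(N, 0)) = -31*(0 + 4) = -31*4 = -124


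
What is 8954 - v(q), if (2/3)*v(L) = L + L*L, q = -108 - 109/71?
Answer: -44757229/5041 ≈ -8878.6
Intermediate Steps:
q = -7777/71 (q = -108 - 109*1/71 = -108 - 109/71 = -7777/71 ≈ -109.54)
v(L) = 3*L/2 + 3*L²/2 (v(L) = 3*(L + L*L)/2 = 3*(L + L²)/2 = 3*L/2 + 3*L²/2)
8954 - v(q) = 8954 - 3*(-7777)*(1 - 7777/71)/(2*71) = 8954 - 3*(-7777)*(-7706)/(2*71*71) = 8954 - 1*89894343/5041 = 8954 - 89894343/5041 = -44757229/5041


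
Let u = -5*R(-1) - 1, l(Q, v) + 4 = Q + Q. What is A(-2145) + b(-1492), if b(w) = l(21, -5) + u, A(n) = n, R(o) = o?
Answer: -2103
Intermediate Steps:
l(Q, v) = -4 + 2*Q (l(Q, v) = -4 + (Q + Q) = -4 + 2*Q)
u = 4 (u = -5*(-1) - 1 = 5 - 1 = 4)
b(w) = 42 (b(w) = (-4 + 2*21) + 4 = (-4 + 42) + 4 = 38 + 4 = 42)
A(-2145) + b(-1492) = -2145 + 42 = -2103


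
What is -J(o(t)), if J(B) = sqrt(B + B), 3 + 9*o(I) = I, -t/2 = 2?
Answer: -I*sqrt(14)/3 ≈ -1.2472*I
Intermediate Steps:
t = -4 (t = -2*2 = -4)
o(I) = -1/3 + I/9
J(B) = sqrt(2)*sqrt(B) (J(B) = sqrt(2*B) = sqrt(2)*sqrt(B))
-J(o(t)) = -sqrt(2)*sqrt(-1/3 + (1/9)*(-4)) = -sqrt(2)*sqrt(-1/3 - 4/9) = -sqrt(2)*sqrt(-7/9) = -sqrt(2)*I*sqrt(7)/3 = -I*sqrt(14)/3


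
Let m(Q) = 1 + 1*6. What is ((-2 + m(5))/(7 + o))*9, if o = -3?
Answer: 45/4 ≈ 11.250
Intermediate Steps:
m(Q) = 7 (m(Q) = 1 + 6 = 7)
((-2 + m(5))/(7 + o))*9 = ((-2 + 7)/(7 - 3))*9 = (5/4)*9 = 45/4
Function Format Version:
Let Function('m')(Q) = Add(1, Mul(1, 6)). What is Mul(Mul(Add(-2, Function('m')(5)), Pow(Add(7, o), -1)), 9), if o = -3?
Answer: Rational(45, 4) ≈ 11.250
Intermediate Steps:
Function('m')(Q) = 7 (Function('m')(Q) = Add(1, 6) = 7)
Mul(Mul(Add(-2, Function('m')(5)), Pow(Add(7, o), -1)), 9) = Mul(Mul(Add(-2, 7), Pow(Add(7, -3), -1)), 9) = Mul(Mul(5, Pow(4, -1)), 9) = Mul(Mul(5, Rational(1, 4)), 9) = Mul(Rational(5, 4), 9) = Rational(45, 4)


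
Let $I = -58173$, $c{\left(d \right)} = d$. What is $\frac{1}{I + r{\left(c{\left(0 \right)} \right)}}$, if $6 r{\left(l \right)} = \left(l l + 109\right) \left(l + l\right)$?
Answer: $- \frac{1}{58173} \approx -1.719 \cdot 10^{-5}$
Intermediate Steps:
$r{\left(l \right)} = \frac{l \left(109 + l^{2}\right)}{3}$ ($r{\left(l \right)} = \frac{\left(l l + 109\right) \left(l + l\right)}{6} = \frac{\left(l^{2} + 109\right) 2 l}{6} = \frac{\left(109 + l^{2}\right) 2 l}{6} = \frac{2 l \left(109 + l^{2}\right)}{6} = \frac{l \left(109 + l^{2}\right)}{3}$)
$\frac{1}{I + r{\left(c{\left(0 \right)} \right)}} = \frac{1}{-58173 + \frac{1}{3} \cdot 0 \left(109 + 0^{2}\right)} = \frac{1}{-58173 + \frac{1}{3} \cdot 0 \left(109 + 0\right)} = \frac{1}{-58173 + \frac{1}{3} \cdot 0 \cdot 109} = \frac{1}{-58173 + 0} = \frac{1}{-58173} = - \frac{1}{58173}$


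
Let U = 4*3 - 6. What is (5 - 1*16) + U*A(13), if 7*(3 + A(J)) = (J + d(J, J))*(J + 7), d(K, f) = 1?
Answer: 211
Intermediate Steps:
U = 6 (U = 12 - 6 = 6)
A(J) = -3 + (1 + J)*(7 + J)/7 (A(J) = -3 + ((J + 1)*(J + 7))/7 = -3 + ((1 + J)*(7 + J))/7 = -3 + (1 + J)*(7 + J)/7)
(5 - 1*16) + U*A(13) = (5 - 1*16) + 6*(-2 + (⅐)*13² + (8/7)*13) = (5 - 16) + 6*(-2 + (⅐)*169 + 104/7) = -11 + 6*(-2 + 169/7 + 104/7) = -11 + 6*37 = -11 + 222 = 211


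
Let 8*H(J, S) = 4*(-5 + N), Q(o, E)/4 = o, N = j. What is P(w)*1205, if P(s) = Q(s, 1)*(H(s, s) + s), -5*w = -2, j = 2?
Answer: -10604/5 ≈ -2120.8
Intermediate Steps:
N = 2
w = 2/5 (w = -1/5*(-2) = 2/5 ≈ 0.40000)
Q(o, E) = 4*o
H(J, S) = -3/2 (H(J, S) = (4*(-5 + 2))/8 = (4*(-3))/8 = (1/8)*(-12) = -3/2)
P(s) = 4*s*(-3/2 + s) (P(s) = (4*s)*(-3/2 + s) = 4*s*(-3/2 + s))
P(w)*1205 = (2*(2/5)*(-3 + 2*(2/5)))*1205 = (2*(2/5)*(-3 + 4/5))*1205 = (2*(2/5)*(-11/5))*1205 = -44/25*1205 = -10604/5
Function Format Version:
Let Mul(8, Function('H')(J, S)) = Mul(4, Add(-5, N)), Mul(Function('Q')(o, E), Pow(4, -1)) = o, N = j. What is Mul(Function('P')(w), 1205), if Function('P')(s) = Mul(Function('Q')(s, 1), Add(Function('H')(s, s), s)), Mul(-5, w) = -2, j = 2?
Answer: Rational(-10604, 5) ≈ -2120.8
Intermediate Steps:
N = 2
w = Rational(2, 5) (w = Mul(Rational(-1, 5), -2) = Rational(2, 5) ≈ 0.40000)
Function('Q')(o, E) = Mul(4, o)
Function('H')(J, S) = Rational(-3, 2) (Function('H')(J, S) = Mul(Rational(1, 8), Mul(4, Add(-5, 2))) = Mul(Rational(1, 8), Mul(4, -3)) = Mul(Rational(1, 8), -12) = Rational(-3, 2))
Function('P')(s) = Mul(4, s, Add(Rational(-3, 2), s)) (Function('P')(s) = Mul(Mul(4, s), Add(Rational(-3, 2), s)) = Mul(4, s, Add(Rational(-3, 2), s)))
Mul(Function('P')(w), 1205) = Mul(Mul(2, Rational(2, 5), Add(-3, Mul(2, Rational(2, 5)))), 1205) = Mul(Mul(2, Rational(2, 5), Add(-3, Rational(4, 5))), 1205) = Mul(Mul(2, Rational(2, 5), Rational(-11, 5)), 1205) = Mul(Rational(-44, 25), 1205) = Rational(-10604, 5)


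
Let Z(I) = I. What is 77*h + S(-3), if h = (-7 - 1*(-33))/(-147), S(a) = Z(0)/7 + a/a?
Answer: -265/21 ≈ -12.619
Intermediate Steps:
S(a) = 1 (S(a) = 0/7 + a/a = 0*(⅐) + 1 = 0 + 1 = 1)
h = -26/147 (h = (-7 + 33)*(-1/147) = 26*(-1/147) = -26/147 ≈ -0.17687)
77*h + S(-3) = 77*(-26/147) + 1 = -286/21 + 1 = -265/21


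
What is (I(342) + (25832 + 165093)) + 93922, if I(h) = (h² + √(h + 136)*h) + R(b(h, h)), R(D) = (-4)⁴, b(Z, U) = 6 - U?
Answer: 402067 + 342*√478 ≈ 4.0954e+5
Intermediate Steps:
R(D) = 256
I(h) = 256 + h² + h*√(136 + h) (I(h) = (h² + √(h + 136)*h) + 256 = (h² + √(136 + h)*h) + 256 = (h² + h*√(136 + h)) + 256 = 256 + h² + h*√(136 + h))
(I(342) + (25832 + 165093)) + 93922 = ((256 + 342² + 342*√(136 + 342)) + (25832 + 165093)) + 93922 = ((256 + 116964 + 342*√478) + 190925) + 93922 = ((117220 + 342*√478) + 190925) + 93922 = (308145 + 342*√478) + 93922 = 402067 + 342*√478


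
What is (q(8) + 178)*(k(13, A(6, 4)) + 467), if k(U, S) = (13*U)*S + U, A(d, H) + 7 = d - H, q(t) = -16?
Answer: -59130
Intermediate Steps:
A(d, H) = -7 + d - H (A(d, H) = -7 + (d - H) = -7 + d - H)
k(U, S) = U + 13*S*U (k(U, S) = 13*S*U + U = U + 13*S*U)
(q(8) + 178)*(k(13, A(6, 4)) + 467) = (-16 + 178)*(13*(1 + 13*(-7 + 6 - 1*4)) + 467) = 162*(13*(1 + 13*(-7 + 6 - 4)) + 467) = 162*(13*(1 + 13*(-5)) + 467) = 162*(13*(1 - 65) + 467) = 162*(13*(-64) + 467) = 162*(-832 + 467) = 162*(-365) = -59130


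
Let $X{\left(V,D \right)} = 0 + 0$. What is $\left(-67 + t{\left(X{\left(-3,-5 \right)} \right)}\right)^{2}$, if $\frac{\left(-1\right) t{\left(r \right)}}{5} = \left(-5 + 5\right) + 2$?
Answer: $5929$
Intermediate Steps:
$X{\left(V,D \right)} = 0$
$t{\left(r \right)} = -10$ ($t{\left(r \right)} = - 5 \left(\left(-5 + 5\right) + 2\right) = - 5 \left(0 + 2\right) = \left(-5\right) 2 = -10$)
$\left(-67 + t{\left(X{\left(-3,-5 \right)} \right)}\right)^{2} = \left(-67 - 10\right)^{2} = \left(-77\right)^{2} = 5929$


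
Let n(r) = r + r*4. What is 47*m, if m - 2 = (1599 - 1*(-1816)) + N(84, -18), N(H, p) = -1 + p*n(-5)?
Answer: 181702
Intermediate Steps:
n(r) = 5*r (n(r) = r + 4*r = 5*r)
N(H, p) = -1 - 25*p (N(H, p) = -1 + p*(5*(-5)) = -1 + p*(-25) = -1 - 25*p)
m = 3866 (m = 2 + ((1599 - 1*(-1816)) + (-1 - 25*(-18))) = 2 + ((1599 + 1816) + (-1 + 450)) = 2 + (3415 + 449) = 2 + 3864 = 3866)
47*m = 47*3866 = 181702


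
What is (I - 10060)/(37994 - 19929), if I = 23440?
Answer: 2676/3613 ≈ 0.74066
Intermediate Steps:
(I - 10060)/(37994 - 19929) = (23440 - 10060)/(37994 - 19929) = 13380/18065 = 13380*(1/18065) = 2676/3613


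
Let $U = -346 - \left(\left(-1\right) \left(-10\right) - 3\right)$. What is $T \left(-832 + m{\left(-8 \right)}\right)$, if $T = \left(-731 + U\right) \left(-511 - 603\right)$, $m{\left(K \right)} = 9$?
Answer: $-993835048$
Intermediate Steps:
$U = -353$ ($U = -346 - \left(10 - 3\right) = -346 - 7 = -353$)
$T = 1207576$ ($T = \left(-731 - 353\right) \left(-511 - 603\right) = \left(-1084\right) \left(-1114\right) = 1207576$)
$T \left(-832 + m{\left(-8 \right)}\right) = 1207576 \left(-832 + 9\right) = 1207576 \left(-823\right) = -993835048$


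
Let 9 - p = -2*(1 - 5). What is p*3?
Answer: 3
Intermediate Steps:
p = 1 (p = 9 - (-2)*(1 - 5) = 9 - (-2)*(-4) = 9 - 1*8 = 9 - 8 = 1)
p*3 = 1*3 = 3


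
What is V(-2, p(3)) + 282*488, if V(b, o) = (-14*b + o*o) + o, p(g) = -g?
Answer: 137650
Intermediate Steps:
V(b, o) = o + o² - 14*b (V(b, o) = (-14*b + o²) + o = (o² - 14*b) + o = o + o² - 14*b)
V(-2, p(3)) + 282*488 = (-1*3 + (-1*3)² - 14*(-2)) + 282*488 = (-3 + (-3)² + 28) + 137616 = (-3 + 9 + 28) + 137616 = 34 + 137616 = 137650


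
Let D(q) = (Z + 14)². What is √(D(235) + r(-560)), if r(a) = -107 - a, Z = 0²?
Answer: √649 ≈ 25.475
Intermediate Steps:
Z = 0
D(q) = 196 (D(q) = (0 + 14)² = 14² = 196)
√(D(235) + r(-560)) = √(196 + (-107 - 1*(-560))) = √(196 + (-107 + 560)) = √(196 + 453) = √649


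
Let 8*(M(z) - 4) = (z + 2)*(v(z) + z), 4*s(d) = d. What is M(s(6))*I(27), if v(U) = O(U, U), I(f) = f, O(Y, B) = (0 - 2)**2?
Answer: 5535/32 ≈ 172.97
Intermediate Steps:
O(Y, B) = 4 (O(Y, B) = (-2)**2 = 4)
s(d) = d/4
v(U) = 4
M(z) = 4 + (2 + z)*(4 + z)/8 (M(z) = 4 + ((z + 2)*(4 + z))/8 = 4 + ((2 + z)*(4 + z))/8 = 4 + (2 + z)*(4 + z)/8)
M(s(6))*I(27) = (5 + ((1/4)*6)**2/8 + 3*((1/4)*6)/4)*27 = (5 + (3/2)**2/8 + (3/4)*(3/2))*27 = (5 + (1/8)*(9/4) + 9/8)*27 = (5 + 9/32 + 9/8)*27 = (205/32)*27 = 5535/32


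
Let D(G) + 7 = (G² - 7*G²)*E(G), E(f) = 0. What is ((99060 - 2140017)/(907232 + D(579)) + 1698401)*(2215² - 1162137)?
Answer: 5769002387690343584/907225 ≈ 6.3590e+12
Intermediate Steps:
D(G) = -7 (D(G) = -7 + (G² - 7*G²)*0 = -7 - 6*G²*0 = -7 + 0 = -7)
((99060 - 2140017)/(907232 + D(579)) + 1698401)*(2215² - 1162137) = ((99060 - 2140017)/(907232 - 7) + 1698401)*(2215² - 1162137) = (-2040957/907225 + 1698401)*(4906225 - 1162137) = (-2040957*1/907225 + 1698401)*3744088 = (-2040957/907225 + 1698401)*3744088 = (1540829806268/907225)*3744088 = 5769002387690343584/907225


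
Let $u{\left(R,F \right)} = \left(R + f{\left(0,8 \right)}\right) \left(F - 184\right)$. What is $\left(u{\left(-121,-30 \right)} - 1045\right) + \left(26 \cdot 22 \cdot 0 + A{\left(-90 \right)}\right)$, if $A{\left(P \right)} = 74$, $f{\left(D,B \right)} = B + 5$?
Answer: $22141$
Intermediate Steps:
$f{\left(D,B \right)} = 5 + B$
$u{\left(R,F \right)} = \left(-184 + F\right) \left(13 + R\right)$ ($u{\left(R,F \right)} = \left(R + \left(5 + 8\right)\right) \left(F - 184\right) = \left(R + 13\right) \left(-184 + F\right) = \left(13 + R\right) \left(-184 + F\right) = \left(-184 + F\right) \left(13 + R\right)$)
$\left(u{\left(-121,-30 \right)} - 1045\right) + \left(26 \cdot 22 \cdot 0 + A{\left(-90 \right)}\right) = \left(\left(-2392 - -22264 + 13 \left(-30\right) - -3630\right) - 1045\right) + \left(26 \cdot 22 \cdot 0 + 74\right) = \left(\left(-2392 + 22264 - 390 + 3630\right) - 1045\right) + \left(572 \cdot 0 + 74\right) = \left(23112 - 1045\right) + \left(0 + 74\right) = 22067 + 74 = 22141$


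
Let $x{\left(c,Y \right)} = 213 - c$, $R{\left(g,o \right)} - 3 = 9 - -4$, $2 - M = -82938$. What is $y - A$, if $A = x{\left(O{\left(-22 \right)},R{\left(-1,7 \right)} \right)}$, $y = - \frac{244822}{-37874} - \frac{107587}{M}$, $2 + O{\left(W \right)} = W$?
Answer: $- \frac{12556036191}{54159820} \approx -231.83$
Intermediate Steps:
$O{\left(W \right)} = -2 + W$
$M = 82940$ ($M = 2 - -82938 = 2 + 82938 = 82940$)
$R{\left(g,o \right)} = 16$ ($R{\left(g,o \right)} = 3 + \left(9 - -4\right) = 3 + \left(9 + 4\right) = 3 + 13 = 16$)
$y = \frac{279841149}{54159820}$ ($y = - \frac{244822}{-37874} - \frac{107587}{82940} = \left(-244822\right) \left(- \frac{1}{37874}\right) - \frac{107587}{82940} = \frac{122411}{18937} - \frac{107587}{82940} = \frac{279841149}{54159820} \approx 5.167$)
$A = 237$ ($A = 213 - \left(-2 - 22\right) = 213 - -24 = 213 + 24 = 237$)
$y - A = \frac{279841149}{54159820} - 237 = - \frac{12556036191}{54159820}$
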